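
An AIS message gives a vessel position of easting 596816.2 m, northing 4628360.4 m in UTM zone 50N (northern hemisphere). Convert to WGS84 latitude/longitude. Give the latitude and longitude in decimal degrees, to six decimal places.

lat 41.801200°, lon 118.165400°

Zone 50N: λ₀ = 117°, k₀ = 0.9996, false easting 500000 m.
Meridian distance M = (N − FN)/k₀ = 4630212.5 m.
Inverse transverse Mercator on WGS84 gives φ = 41.80119983°, λ = 118.16539952°.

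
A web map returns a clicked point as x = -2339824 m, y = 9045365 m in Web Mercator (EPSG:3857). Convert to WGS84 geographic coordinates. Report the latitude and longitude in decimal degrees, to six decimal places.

lat 62.775301°, lon -21.018997°

R = 6378137 m. λ = x/R = -21.01899661°.
φ = 2·arctan(exp(y/R)) − 90° = 2·arctan(4.12961) − 90° = 62.77530091°.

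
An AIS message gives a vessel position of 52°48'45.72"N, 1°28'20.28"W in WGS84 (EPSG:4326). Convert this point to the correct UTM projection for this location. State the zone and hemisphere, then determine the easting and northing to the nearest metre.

Longitude -1.4723° lies in the 6° band [-6°, 0°), giving zone 30; latitude is north of the equator, so 30N.
Zone 30 central meridian λ₀ = 6×30 − 183 = -3°; Δλ = +1.5277°.
Transverse Mercator on WGS84 with k₀ = 0.9996 gives E = 602964.364 m, N = 5852528.962 m.

Zone 30N: E 602964 m, N 5852529 m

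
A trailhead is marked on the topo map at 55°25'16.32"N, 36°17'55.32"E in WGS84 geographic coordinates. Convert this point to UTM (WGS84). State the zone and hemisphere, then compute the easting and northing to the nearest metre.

Longitude 36.2987° lies in the 6° band [36°, 42°), giving zone 37; latitude is north of the equator, so 37N.
Zone 37 central meridian λ₀ = 6×37 − 183 = 39°; Δλ = -2.7013°.
Transverse Mercator on WGS84 with k₀ = 0.9996 gives E = 329039.183 m, N = 6144982.956 m.

Zone 37N: E 329039 m, N 6144983 m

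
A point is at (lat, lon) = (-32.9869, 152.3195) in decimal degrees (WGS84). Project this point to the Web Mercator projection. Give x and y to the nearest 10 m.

Web Mercator is spherical with R = a = 6378137 m.
x = R·λ = 6378137 × 2.658476790 = 16956129.178 m.
y = R·ln tan(π/4 + φ/2) = 6378137 × -0.610454947 = -3893565.287 m.

x 16956130 m, y -3893570 m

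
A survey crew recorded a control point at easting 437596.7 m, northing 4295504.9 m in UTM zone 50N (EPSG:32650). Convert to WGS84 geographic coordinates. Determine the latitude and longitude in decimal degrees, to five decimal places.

Zone 50N: λ₀ = 117°, k₀ = 0.9996, false easting 500000 m.
Meridian distance M = (N − FN)/k₀ = 4297223.8 m.
Inverse transverse Mercator on WGS84 gives φ = 38.80609971°, λ = 116.28130055°.

lat 38.80610°, lon 116.28130°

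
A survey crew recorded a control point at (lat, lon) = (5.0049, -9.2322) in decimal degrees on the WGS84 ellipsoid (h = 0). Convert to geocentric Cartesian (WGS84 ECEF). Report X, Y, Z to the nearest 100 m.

X 6271700 m, Y -1019400 m, Z 552700 m

WGS84: a = 6378137 m, e² = 0.006694380; N(φ) = a/√(1−e²sin²φ) = 6378299.492 m.
X = (N+h)·cosφ·cosλ = 6271672.738 m; Y = (N+h)·cosφ·sinλ = -1019406.776 m; Z = (N(1−e²)+h)·sinφ = 552723.751 m.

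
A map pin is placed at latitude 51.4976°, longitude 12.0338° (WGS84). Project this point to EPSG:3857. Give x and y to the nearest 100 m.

Web Mercator is spherical with R = a = 6378137 m.
x = R·λ = 6378137 × 0.210029432 = 1339596.488 m.
y = R·ln tan(π/4 + φ/2) = 6378137 × 1.051998400 = 6709789.921 m.

x 1339600 m, y 6709800 m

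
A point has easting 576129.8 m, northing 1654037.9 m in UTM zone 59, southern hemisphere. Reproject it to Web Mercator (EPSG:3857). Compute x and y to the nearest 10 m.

Unproject from UTM 59S (λ₀ = 171°) → φ = -75.18499984°, λ = 173.66809934°.
Web Mercator (R = 6378137 m): x = 19332644.385 m, y = -13012296.001 m.

x 19332640 m, y -13012300 m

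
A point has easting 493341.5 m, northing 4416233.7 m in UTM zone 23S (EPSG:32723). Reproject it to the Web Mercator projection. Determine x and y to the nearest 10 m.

Unproject from UTM 23S (λ₀ = -45°) → φ = -50.40589998°, λ = -45.09370003°.
Web Mercator (R = 6378137 m): x = -5019807.726 m, y = -6516869.582 m.

x -5019810 m, y -6516870 m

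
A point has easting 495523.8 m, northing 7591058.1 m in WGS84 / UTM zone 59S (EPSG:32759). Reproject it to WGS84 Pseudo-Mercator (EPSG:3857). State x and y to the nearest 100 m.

x 19030800 m, y -2485600 m

Unproject from UTM 59S (λ₀ = 171°) → φ = -21.78420033°, λ = 170.95669994°.
Web Mercator (R = 6378137 m): x = 19030812.785 m, y = -2485635.540 m.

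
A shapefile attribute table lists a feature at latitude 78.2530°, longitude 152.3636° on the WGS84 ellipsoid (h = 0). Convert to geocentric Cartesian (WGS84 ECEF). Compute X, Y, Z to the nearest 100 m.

WGS84: a = 6378137 m, e² = 0.006694380; N(φ) = a/√(1−e²sin²φ) = 6398699.963 m.
X = (N+h)·cosφ·cosλ = -1154086.544 m; Y = (N+h)·cosφ·sinλ = 604275.752 m; Z = (N(1−e²)+h)·sinφ = 6222748.255 m.

X -1154100 m, Y 604300 m, Z 6222700 m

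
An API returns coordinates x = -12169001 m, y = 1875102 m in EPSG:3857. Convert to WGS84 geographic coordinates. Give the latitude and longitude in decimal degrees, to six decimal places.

R = 6378137 m. λ = x/R = -109.31599591°.
φ = 2·arctan(exp(y/R)) − 90° = 2·arctan(1.34177) − 90° = 16.60680136°.

lat 16.606801°, lon -109.315996°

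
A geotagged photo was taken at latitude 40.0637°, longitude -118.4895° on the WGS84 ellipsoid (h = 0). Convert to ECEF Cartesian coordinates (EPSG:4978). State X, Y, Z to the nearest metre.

X -2331640 m, Y -4296224 m, Z 4083401 m

WGS84: a = 6378137 m, e² = 0.006694380; N(φ) = a/√(1−e²sin²φ) = 6386999.642 m.
X = (N+h)·cosφ·cosλ = -2331640.216 m; Y = (N+h)·cosφ·sinλ = -4296224.432 m; Z = (N(1−e²)+h)·sinφ = 4083401.234 m.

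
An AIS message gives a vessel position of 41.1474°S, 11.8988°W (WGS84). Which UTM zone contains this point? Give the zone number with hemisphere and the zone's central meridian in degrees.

UTM zone = ⌊(λ + 180)/6⌋ + 1; -11.8988° ∈ [-12°, -6°) → zone 29.
Hemisphere: S (φ < 0).
Central meridian λ₀ = 6×29 − 183 = -9°.

Zone 29S, central meridian -9°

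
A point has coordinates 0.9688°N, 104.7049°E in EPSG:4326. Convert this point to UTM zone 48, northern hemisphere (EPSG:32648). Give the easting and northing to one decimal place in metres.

E 467167.3 m, N 107083.0 m

Zone 48 central meridian λ₀ = 6×48 − 183 = 105°; Δλ = -0.2951°.
Transverse Mercator on WGS84 with k₀ = 0.9996 gives E = 467167.275 m, N = 107083.041 m.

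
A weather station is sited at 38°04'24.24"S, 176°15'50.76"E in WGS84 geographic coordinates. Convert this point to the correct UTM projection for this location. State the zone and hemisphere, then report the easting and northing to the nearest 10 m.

Longitude 176.2641° lies in the 6° band [174°, 180°), giving zone 60; latitude is south of the equator, so 60S.
Zone 60 central meridian λ₀ = 6×60 − 183 = 177°; Δλ = -0.7359°.
Transverse Mercator on WGS84 with k₀ = 0.9996 gives E = 435453.968 m, N = 5785785.422 m.

Zone 60S: E 435450 m, N 5785790 m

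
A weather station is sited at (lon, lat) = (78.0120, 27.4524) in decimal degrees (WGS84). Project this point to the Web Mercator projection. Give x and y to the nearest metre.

x 8684256 m, y 3180108 m

Web Mercator is spherical with R = a = 6378137 m.
x = R·λ = 6378137 × 1.361566256 = 8684256.116 m.
y = R·ln tan(π/4 + φ/2) = 6378137 × 0.498595083 = 3180107.744 m.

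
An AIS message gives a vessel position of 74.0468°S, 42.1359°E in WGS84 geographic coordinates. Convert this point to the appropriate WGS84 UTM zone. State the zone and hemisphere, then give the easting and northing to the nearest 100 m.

Longitude 42.1359° lies in the 6° band [42°, 48°), giving zone 38; latitude is south of the equator, so 38S.
Zone 38 central meridian λ₀ = 6×38 − 183 = 45°; Δλ = -2.8641°.
Transverse Mercator on WGS84 with k₀ = 0.9996 gives E = 412162.668 m, N = 1780629.360 m.

Zone 38S: E 412200 m, N 1780600 m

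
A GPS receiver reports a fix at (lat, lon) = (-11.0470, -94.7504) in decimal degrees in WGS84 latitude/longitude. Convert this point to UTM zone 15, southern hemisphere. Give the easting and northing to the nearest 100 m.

Zone 15 central meridian λ₀ = 6×15 − 183 = -93°; Δλ = -1.7504°.
Transverse Mercator on WGS84 with k₀ = 0.9996 gives E = 308782.188 m, N = 8778263.936 m.

E 308800 m, N 8778300 m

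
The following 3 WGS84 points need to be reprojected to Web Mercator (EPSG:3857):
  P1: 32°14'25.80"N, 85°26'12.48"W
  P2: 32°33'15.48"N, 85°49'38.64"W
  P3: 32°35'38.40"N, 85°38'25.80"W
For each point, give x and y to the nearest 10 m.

P1: x -9510780 m, y 3794920 m; P2: x -9554260 m, y 3836290 m; P3: x -9533460 m, y 3841540 m

Web Mercator: x = R·λ, y = R·ln tan(π/4+φ/2), R = 6378137 m.
P1 (32.2405°, -85.4368°) → (-9510781.071, 3794921.557) m.
P2 (32.5543°, -85.8274°) → (-9554262.464, 3836293.076) m.
P3 (32.5940°, -85.6405°) → (-9533456.851, 3841537.419) m.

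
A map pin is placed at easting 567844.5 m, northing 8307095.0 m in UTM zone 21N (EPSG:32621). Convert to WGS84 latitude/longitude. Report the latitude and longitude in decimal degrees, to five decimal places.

lat 74.84010°, lon -54.67530°

Zone 21N: λ₀ = -57°, k₀ = 0.9996, false easting 500000 m.
Meridian distance M = (N − FN)/k₀ = 8310419.2 m.
Inverse transverse Mercator on WGS84 gives φ = 74.84010037°, λ = -54.67529904°.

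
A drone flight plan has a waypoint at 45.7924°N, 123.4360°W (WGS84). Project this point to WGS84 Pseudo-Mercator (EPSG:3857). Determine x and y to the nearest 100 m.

x -13740800 m, y 5747100 m

Web Mercator is spherical with R = a = 6378137 m.
x = R·λ = 6378137 × -2.154364615 = -13740832.666 m.
y = R·ln tan(π/4 + φ/2) = 6378137 × 0.901069287 = 5747143.358 m.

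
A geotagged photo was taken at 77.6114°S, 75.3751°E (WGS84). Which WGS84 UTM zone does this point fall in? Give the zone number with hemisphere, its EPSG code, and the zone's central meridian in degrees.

Zone 43S (EPSG:32743), central meridian 75°

UTM zone = ⌊(λ + 180)/6⌋ + 1; 75.3751° ∈ [72°, 78°) → zone 43.
Hemisphere: S (φ < 0).
Central meridian λ₀ = 6×43 − 183 = 75°.
EPSG code: 32743.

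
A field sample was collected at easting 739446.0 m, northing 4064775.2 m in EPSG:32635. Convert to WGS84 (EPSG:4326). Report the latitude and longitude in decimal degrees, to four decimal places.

Zone 35N: λ₀ = 27°, k₀ = 0.9996, false easting 500000 m.
Meridian distance M = (N − FN)/k₀ = 4066401.8 m.
Inverse transverse Mercator on WGS84 gives φ = 36.69849978°, λ = 29.68029969°.

lat 36.6985°, lon 29.6803°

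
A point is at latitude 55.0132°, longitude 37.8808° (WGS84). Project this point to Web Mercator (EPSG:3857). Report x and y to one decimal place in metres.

x 4216871.4 m, y 7364428.4 m

Web Mercator is spherical with R = a = 6378137 m.
x = R·λ = 6378137 × 0.661144683 = 4216871.367 m.
y = R·ln tan(π/4 + φ/2) = 6378137 × 1.154636281 = 7364428.385 m.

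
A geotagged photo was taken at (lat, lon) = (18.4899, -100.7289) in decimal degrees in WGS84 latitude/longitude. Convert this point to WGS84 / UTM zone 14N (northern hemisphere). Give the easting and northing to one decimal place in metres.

Zone 14 central meridian λ₀ = 6×14 − 183 = -99°; Δλ = -1.7289°.
Transverse Mercator on WGS84 with k₀ = 0.9996 gives E = 317463.890 m, N = 2045261.144 m.

E 317463.9 m, N 2045261.1 m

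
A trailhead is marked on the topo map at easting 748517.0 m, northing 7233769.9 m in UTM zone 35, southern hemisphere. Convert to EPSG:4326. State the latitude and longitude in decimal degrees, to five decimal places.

Zone 35S: λ₀ = 27°, k₀ = 0.9996, false easting 500000 m, false northing 10000000 m.
Meridian distance M = (N − FN)/k₀ = -2767337.0 m.
Inverse transverse Mercator on WGS84 gives φ = -24.99119967°, λ = 29.46209984°.

lat -24.99120°, lon 29.46210°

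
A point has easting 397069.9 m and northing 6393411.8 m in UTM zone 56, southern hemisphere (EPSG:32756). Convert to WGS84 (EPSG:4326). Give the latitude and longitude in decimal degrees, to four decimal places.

lat -32.5920°, lon 151.9032°

Zone 56S: λ₀ = 153°, k₀ = 0.9996, false easting 500000 m, false northing 10000000 m.
Meridian distance M = (N − FN)/k₀ = -3608031.4 m.
Inverse transverse Mercator on WGS84 gives φ = -32.59199987°, λ = 151.90320015°.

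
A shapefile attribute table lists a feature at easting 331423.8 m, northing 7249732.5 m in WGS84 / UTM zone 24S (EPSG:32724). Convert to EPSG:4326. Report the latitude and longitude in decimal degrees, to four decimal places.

Zone 24S: λ₀ = -39°, k₀ = 0.9996, false easting 500000 m, false northing 10000000 m.
Meridian distance M = (N − FN)/k₀ = -2751368.0 m.
Inverse transverse Mercator on WGS84 gives φ = -24.85809975°, λ = -40.66849978°.

lat -24.8581°, lon -40.6685°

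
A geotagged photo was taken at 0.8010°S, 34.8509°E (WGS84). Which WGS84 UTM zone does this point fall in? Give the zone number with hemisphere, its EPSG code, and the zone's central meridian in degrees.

UTM zone = ⌊(λ + 180)/6⌋ + 1; 34.8509° ∈ [30°, 36°) → zone 36.
Hemisphere: S (φ < 0).
Central meridian λ₀ = 6×36 − 183 = 33°.
EPSG code: 32736.

Zone 36S (EPSG:32736), central meridian 33°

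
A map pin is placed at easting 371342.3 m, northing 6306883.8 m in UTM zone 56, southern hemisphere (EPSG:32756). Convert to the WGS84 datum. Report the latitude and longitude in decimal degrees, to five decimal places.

Zone 56S: λ₀ = 153°, k₀ = 0.9996, false easting 500000 m, false northing 10000000 m.
Meridian distance M = (N − FN)/k₀ = -3694594.0 m.
Inverse transverse Mercator on WGS84 gives φ = -33.36959972°, λ = 151.61700025°.

lat -33.36960°, lon 151.61700°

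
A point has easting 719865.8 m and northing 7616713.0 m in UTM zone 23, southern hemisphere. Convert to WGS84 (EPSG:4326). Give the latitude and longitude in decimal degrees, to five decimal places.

Zone 23S: λ₀ = -45°, k₀ = 0.9996, false easting 500000 m, false northing 10000000 m.
Meridian distance M = (N − FN)/k₀ = -2384240.7 m.
Inverse transverse Mercator on WGS84 gives φ = -21.53890043°, λ = -42.87710031°.

lat -21.53890°, lon -42.87710°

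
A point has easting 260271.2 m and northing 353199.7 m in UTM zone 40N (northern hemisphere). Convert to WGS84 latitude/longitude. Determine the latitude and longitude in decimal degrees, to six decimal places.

lat 3.193200°, lon 54.842800°

Zone 40N: λ₀ = 57°, k₀ = 0.9996, false easting 500000 m.
Meridian distance M = (N − FN)/k₀ = 353341.0 m.
Inverse transverse Mercator on WGS84 gives φ = 3.19320014°, λ = 54.84280016°.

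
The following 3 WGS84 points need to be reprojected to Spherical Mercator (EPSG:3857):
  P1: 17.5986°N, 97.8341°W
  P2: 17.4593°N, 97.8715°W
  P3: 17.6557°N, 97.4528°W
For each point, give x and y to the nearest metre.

P1: x -10890842 m, y 1990618 m; P2: x -10895006 m, y 1974356 m; P3: x -10848396 m, y 1997288 m

Web Mercator: x = R·λ, y = R·ln tan(π/4+φ/2), R = 6378137 m.
P1 (17.5986°, -97.8341°) → (-10890842.194, 1990618.391) m.
P2 (17.4593°, -97.8715°) → (-10895005.543, 1974356.457) m.
P3 (17.6557°, -97.4528°) → (-10848396.072, 1997287.885) m.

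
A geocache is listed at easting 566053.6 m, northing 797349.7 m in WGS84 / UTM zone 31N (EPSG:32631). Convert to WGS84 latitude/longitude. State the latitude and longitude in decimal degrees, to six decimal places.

lat 7.213100°, lon 3.598300°

Zone 31N: λ₀ = 3°, k₀ = 0.9996, false easting 500000 m.
Meridian distance M = (N − FN)/k₀ = 797668.8 m.
Inverse transverse Mercator on WGS84 gives φ = 7.21309961°, λ = 3.59830012°.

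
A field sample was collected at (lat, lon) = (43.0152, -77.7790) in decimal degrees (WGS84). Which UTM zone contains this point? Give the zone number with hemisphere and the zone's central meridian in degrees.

Zone 18N, central meridian -75°

UTM zone = ⌊(λ + 180)/6⌋ + 1; -77.7790° ∈ [-78°, -72°) → zone 18.
Hemisphere: N (φ ≥ 0).
Central meridian λ₀ = 6×18 − 183 = -75°.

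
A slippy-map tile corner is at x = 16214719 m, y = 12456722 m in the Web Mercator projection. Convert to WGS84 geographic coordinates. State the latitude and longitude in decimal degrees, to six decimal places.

lat 73.853701°, lon 145.659299°

R = 6378137 m. λ = x/R = 145.65929905°.
φ = 2·arctan(exp(y/R)) − 90° = 2·arctan(7.05005) − 90° = 73.85370090°.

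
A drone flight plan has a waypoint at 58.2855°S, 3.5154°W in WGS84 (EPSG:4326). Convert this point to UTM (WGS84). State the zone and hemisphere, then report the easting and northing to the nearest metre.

Longitude -3.5154° lies in the 6° band [-6°, 0°), giving zone 30; latitude is south of the equator, so 30S.
Zone 30 central meridian λ₀ = 6×30 − 183 = -3°; Δλ = -0.5154°.
Transverse Mercator on WGS84 with k₀ = 0.9996 gives E = 469778.156 m, N = 3539387.891 m.

Zone 30S: E 469778 m, N 3539388 m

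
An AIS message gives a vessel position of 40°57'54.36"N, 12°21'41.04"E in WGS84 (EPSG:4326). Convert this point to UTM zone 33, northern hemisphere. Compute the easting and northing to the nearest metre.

E 277962 m, N 4538236 m

Zone 33 central meridian λ₀ = 6×33 − 183 = 15°; Δλ = -2.6386°.
Transverse Mercator on WGS84 with k₀ = 0.9996 gives E = 277961.523 m, N = 4538235.993 m.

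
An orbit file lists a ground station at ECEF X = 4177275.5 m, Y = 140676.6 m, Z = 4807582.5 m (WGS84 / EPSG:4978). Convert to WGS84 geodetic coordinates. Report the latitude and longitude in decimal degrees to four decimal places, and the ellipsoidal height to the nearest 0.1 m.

lat 49.1871°, lon 1.9288°, h 4490.1 m

λ = atan2(Y, X) = 1.92880036°; p = √(X²+Y²) = 4179643.6 m.
Bowring's method on WGS84 (a = 6378137 m, b = 6356752.314 m) gives φ = 49.18710032°, h = 4490.105 m.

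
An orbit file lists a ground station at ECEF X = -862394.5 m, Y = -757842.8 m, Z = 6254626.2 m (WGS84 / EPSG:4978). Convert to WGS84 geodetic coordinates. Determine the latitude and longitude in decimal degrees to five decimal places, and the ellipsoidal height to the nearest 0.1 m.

λ = atan2(Y, X) = -138.69209951°; p = √(X²+Y²) = 1148063.6 m.
Bowring's method on WGS84 (a = 6378137 m, b = 6356752.314 m) gives φ = 79.66699980°, h = 1673.408 m.

lat 79.66700°, lon -138.69210°, h 1673.4 m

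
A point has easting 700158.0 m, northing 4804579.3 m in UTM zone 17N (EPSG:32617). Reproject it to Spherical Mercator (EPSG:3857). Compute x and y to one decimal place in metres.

x -8741875.1 m, y 5368062.2 m

Unproject from UTM 17N (λ₀ = -81°) → φ = 43.36740044°, λ = -78.52959986°.
Web Mercator (R = 6378137 m): x = -8741875.069 m, y = 5368062.192 m.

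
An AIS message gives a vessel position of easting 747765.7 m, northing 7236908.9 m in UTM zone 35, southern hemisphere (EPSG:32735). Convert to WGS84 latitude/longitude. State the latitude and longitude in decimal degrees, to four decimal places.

lat -24.9630°, lon 29.4541°

Zone 35S: λ₀ = 27°, k₀ = 0.9996, false easting 500000 m, false northing 10000000 m.
Meridian distance M = (N − FN)/k₀ = -2764196.8 m.
Inverse transverse Mercator on WGS84 gives φ = -24.96300006°, λ = 29.45409959°.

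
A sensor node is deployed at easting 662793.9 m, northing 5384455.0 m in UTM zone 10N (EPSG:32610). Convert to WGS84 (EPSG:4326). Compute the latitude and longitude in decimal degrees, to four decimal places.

Zone 10N: λ₀ = -123°, k₀ = 0.9996, false easting 500000 m.
Meridian distance M = (N − FN)/k₀ = 5386609.6 m.
Inverse transverse Mercator on WGS84 gives φ = 48.59200043°, λ = -120.79220044°.

lat 48.5920°, lon -120.7922°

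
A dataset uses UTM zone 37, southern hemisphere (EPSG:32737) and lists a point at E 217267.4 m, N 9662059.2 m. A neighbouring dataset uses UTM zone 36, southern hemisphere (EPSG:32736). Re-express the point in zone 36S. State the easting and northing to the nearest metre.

UTM 37S → geographic: φ = -3.05440043°, λ = 36.45639978°.
UTM 36S (λ₀ = 33°) forward: E = 884301.426 m, N = 9661775.552 m.

E 884301 m, N 9661776 m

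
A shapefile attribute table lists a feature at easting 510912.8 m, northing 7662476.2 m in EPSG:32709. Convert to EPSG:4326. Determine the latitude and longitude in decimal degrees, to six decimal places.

Zone 9S: λ₀ = -129°, k₀ = 0.9996, false easting 500000 m, false northing 10000000 m.
Meridian distance M = (N − FN)/k₀ = -2338459.2 m.
Inverse transverse Mercator on WGS84 gives φ = -21.13889985°, λ = -128.89489986°.

lat -21.138900°, lon -128.894900°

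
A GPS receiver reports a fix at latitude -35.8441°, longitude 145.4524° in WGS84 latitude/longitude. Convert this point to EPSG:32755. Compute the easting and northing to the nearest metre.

Zone 55 central meridian λ₀ = 6×55 − 183 = 147°; Δλ = -1.5476°.
Transverse Mercator on WGS84 with k₀ = 0.9996 gives E = 360239.092 m, N = 6032237.456 m.

E 360239 m, N 6032237 m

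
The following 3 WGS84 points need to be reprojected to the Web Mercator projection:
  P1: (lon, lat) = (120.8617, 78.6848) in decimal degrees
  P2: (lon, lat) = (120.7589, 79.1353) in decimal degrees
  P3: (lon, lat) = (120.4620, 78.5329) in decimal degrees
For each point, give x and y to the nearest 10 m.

P1: x 13454260 m, y 14746060 m; P2: x 13442820 m, y 15006810 m; P3: x 13409770 m, y 14660440 m

Web Mercator: x = R·λ, y = R·ln tan(π/4+φ/2), R = 6378137 m.
P1 (78.6848°, 120.8617°) → (13454262.900, 14746059.277) m.
P2 (79.1353°, 120.7589°) → (13442819.257, 15006814.817) m.
P3 (78.5329°, 120.4620°) → (13409768.500, 14660443.214) m.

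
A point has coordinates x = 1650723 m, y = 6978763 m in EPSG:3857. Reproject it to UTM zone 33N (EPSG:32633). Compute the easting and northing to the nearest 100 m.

Web Mercator inverse (R = 6378137 m) → φ = 52.97709912°, λ = 14.82869701°.
UTM 33N forward: E = 488497.715 m, N = 5869736.727 m.

E 488500 m, N 5869700 m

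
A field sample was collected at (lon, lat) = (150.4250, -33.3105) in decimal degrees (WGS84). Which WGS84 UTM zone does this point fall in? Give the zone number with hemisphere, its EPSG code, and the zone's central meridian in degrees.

Zone 56S (EPSG:32756), central meridian 153°

UTM zone = ⌊(λ + 180)/6⌋ + 1; 150.4250° ∈ [150°, 156°) → zone 56.
Hemisphere: S (φ < 0).
Central meridian λ₀ = 6×56 − 183 = 153°.
EPSG code: 32756.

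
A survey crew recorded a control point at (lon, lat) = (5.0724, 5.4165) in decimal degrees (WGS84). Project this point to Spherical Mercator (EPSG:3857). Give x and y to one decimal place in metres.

Web Mercator is spherical with R = a = 6378137 m.
x = R·λ = 6378137 × 0.088530081 = 564656.985 m.
y = R·ln tan(π/4 + φ/2) = 6378137 × 0.094676886 = 603862.147 m.

x 564657.0 m, y 603862.1 m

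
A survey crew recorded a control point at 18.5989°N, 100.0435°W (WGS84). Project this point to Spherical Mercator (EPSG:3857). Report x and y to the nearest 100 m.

x -11136800 m, y 2107800 m

Web Mercator is spherical with R = a = 6378137 m.
x = R·λ = 6378137 × -1.746088470 = -11136791.477 m.
y = R·ln tan(π/4 + φ/2) = 6378137 × 0.330467867 = 2107769.329 m.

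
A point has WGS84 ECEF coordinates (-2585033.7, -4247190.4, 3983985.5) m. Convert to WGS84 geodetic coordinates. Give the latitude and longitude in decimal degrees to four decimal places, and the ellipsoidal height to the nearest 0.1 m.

λ = atan2(Y, X) = -121.32659985°; p = √(X²+Y²) = 4972024.3 m.
Bowring's method on WGS84 (a = 6378137 m, b = 6356752.314 m) gives φ = 38.89240035°, h = 1526.821 m.

lat 38.8924°, lon -121.3266°, h 1526.8 m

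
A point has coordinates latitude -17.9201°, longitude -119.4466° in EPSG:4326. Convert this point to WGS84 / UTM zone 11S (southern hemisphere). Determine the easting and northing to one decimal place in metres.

E 240815.8 m, N 8016950.8 m

Zone 11 central meridian λ₀ = 6×11 − 183 = -117°; Δλ = -2.4466°.
Transverse Mercator on WGS84 with k₀ = 0.9996 gives E = 240815.828 m, N = 8016950.831 m.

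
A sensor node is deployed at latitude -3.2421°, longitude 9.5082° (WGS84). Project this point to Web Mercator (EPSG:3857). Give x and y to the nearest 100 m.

Web Mercator is spherical with R = a = 6378137 m.
x = R·λ = 6378137 × 0.165949396 = 1058447.982 m.
y = R·ln tan(π/4 + φ/2) = 6378137 × -0.056615541 = -361101.674 m.

x 1058400 m, y -361100 m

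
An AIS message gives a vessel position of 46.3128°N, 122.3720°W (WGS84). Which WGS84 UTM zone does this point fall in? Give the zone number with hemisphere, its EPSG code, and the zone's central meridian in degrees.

UTM zone = ⌊(λ + 180)/6⌋ + 1; -122.3720° ∈ [-126°, -120°) → zone 10.
Hemisphere: N (φ ≥ 0).
Central meridian λ₀ = 6×10 − 183 = -123°.
EPSG code: 32610.

Zone 10N (EPSG:32610), central meridian -123°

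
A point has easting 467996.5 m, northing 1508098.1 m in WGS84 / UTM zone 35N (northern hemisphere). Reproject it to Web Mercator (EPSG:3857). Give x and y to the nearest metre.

Unproject from UTM 35N (λ₀ = 27°) → φ = 13.64150039°, λ = 26.70410011°.
Web Mercator (R = 6378137 m): x = 2972686.827 m, y = 1533118.606 m.

x 2972687 m, y 1533119 m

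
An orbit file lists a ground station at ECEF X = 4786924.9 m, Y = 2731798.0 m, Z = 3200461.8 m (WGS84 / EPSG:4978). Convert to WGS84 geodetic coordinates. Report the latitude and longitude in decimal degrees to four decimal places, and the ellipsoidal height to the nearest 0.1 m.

λ = atan2(Y, X) = 29.71249958°; p = √(X²+Y²) = 5511567.0 m.
Bowring's method on WGS84 (a = 6378137 m, b = 6356752.314 m) gives φ = 30.31030009°, h = 683.500 m.

lat 30.3103°, lon 29.7125°, h 683.5 m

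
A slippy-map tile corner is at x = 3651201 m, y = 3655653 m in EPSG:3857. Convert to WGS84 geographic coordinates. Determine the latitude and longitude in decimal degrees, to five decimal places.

R = 6378137 m. λ = x/R = 32.79929664°.
φ = 2·arctan(exp(y/R)) − 90° = 2·arctan(1.77385) − 90° = 31.17619791°.

lat 31.17620°, lon 32.79930°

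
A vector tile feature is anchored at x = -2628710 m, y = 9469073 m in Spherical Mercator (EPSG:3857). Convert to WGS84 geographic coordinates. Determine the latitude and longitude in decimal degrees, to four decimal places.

lat 64.4659°, lon -23.6141°

R = 6378137 m. λ = x/R = -23.61410371°.
φ = 2·arctan(exp(y/R)) − 90° = 2·arctan(4.41326) − 90° = 64.46590008°.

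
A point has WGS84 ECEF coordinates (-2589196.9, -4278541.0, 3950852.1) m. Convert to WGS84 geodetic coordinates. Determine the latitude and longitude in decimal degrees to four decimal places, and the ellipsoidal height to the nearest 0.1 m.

λ = atan2(Y, X) = -121.18059994°; p = √(X²+Y²) = 5000985.3 m.
Bowring's method on WGS84 (a = 6378137 m, b = 6356752.314 m) gives φ = 38.49649985°, h = 3416.705 m.

lat 38.4965°, lon -121.1806°, h 3416.7 m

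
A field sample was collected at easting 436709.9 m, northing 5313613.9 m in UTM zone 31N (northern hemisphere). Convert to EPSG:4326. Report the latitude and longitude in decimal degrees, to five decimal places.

lat 47.97270°, lon 2.15200°

Zone 31N: λ₀ = 3°, k₀ = 0.9996, false easting 500000 m.
Meridian distance M = (N − FN)/k₀ = 5315740.2 m.
Inverse transverse Mercator on WGS84 gives φ = 47.97270026°, λ = 2.15200022°.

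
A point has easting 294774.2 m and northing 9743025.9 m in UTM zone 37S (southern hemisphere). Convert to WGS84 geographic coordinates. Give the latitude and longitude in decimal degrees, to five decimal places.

lat -2.32370°, lon 37.15450°

Zone 37S: λ₀ = 39°, k₀ = 0.9996, false easting 500000 m, false northing 10000000 m.
Meridian distance M = (N − FN)/k₀ = -257076.9 m.
Inverse transverse Mercator on WGS84 gives φ = -2.32369977°, λ = 37.15450019°.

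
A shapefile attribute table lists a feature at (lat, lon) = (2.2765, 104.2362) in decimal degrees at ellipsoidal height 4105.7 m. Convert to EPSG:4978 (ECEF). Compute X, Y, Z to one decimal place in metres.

X -1568289.7 m, Y 6181395.4 m, Z 251820.5 m

WGS84: a = 6378137 m, e² = 0.006694380; N(φ) = a/√(1−e²sin²φ) = 6378170.685 m.
X = (N+h)·cosφ·cosλ = -1568289.679 m; Y = (N+h)·cosφ·sinλ = 6181395.367 m; Z = (N(1−e²)+h)·sinφ = 251820.529 m.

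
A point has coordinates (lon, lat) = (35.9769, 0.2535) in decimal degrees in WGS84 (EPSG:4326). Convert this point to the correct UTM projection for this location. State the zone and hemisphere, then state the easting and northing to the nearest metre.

Zone 36N: E 831401 m, N 28057 m

Longitude 35.9769° lies in the 6° band [30°, 36°), giving zone 36; latitude is north of the equator, so 36N.
Zone 36 central meridian λ₀ = 6×36 − 183 = 33°; Δλ = +2.9769°.
Transverse Mercator on WGS84 with k₀ = 0.9996 gives E = 831401.353 m, N = 28057.485 m.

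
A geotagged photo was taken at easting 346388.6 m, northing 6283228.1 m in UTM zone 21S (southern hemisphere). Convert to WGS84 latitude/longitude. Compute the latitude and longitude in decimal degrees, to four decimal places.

lat -33.5796°, lon -58.6552°

Zone 21S: λ₀ = -57°, k₀ = 0.9996, false easting 500000 m, false northing 10000000 m.
Meridian distance M = (N − FN)/k₀ = -3718259.2 m.
Inverse transverse Mercator on WGS84 gives φ = -33.57960024°, λ = -58.65520033°.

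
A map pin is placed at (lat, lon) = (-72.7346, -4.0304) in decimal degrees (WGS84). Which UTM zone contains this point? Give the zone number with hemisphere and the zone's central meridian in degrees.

Zone 30S, central meridian -3°

UTM zone = ⌊(λ + 180)/6⌋ + 1; -4.0304° ∈ [-6°, 0°) → zone 30.
Hemisphere: S (φ < 0).
Central meridian λ₀ = 6×30 − 183 = -3°.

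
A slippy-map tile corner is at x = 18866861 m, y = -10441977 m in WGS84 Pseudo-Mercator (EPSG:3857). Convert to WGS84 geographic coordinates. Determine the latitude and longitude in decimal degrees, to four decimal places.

lat -67.9831°, lon 169.4839°

R = 6378137 m. λ = x/R = 169.48389600°.
φ = 2·arctan(exp(y/R)) − 90° = 2·arctan(0.19453) − 90° = -67.98309973°.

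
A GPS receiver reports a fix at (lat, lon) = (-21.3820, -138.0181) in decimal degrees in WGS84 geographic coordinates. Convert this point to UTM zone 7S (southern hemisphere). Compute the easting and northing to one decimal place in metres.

Zone 7 central meridian λ₀ = 6×7 − 183 = -141°; Δλ = +2.9819°.
Transverse Mercator on WGS84 with k₀ = 0.9996 gives E = 809213.149 m, N = 7632639.018 m.

E 809213.1 m, N 7632639.0 m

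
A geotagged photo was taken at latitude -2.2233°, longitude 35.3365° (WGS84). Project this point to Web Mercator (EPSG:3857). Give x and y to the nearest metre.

x 3933641 m, y -247559 m

Web Mercator is spherical with R = a = 6378137 m.
x = R·λ = 6378137 × 0.616738271 = 3933641.186 m.
y = R·ln tan(π/4 + φ/2) = 6378137 × -0.038813647 = -247558.758 m.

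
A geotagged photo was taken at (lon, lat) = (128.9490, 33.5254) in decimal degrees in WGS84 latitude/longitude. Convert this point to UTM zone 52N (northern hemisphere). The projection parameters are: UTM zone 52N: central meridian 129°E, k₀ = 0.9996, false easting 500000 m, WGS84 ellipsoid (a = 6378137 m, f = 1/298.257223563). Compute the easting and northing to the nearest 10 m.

E 495260 m, N 3709540 m

Zone 52 central meridian λ₀ = 6×52 − 183 = 129°; Δλ = -0.0510°.
Transverse Mercator on WGS84 with k₀ = 0.9996 gives E = 495264.230 m, N = 3709536.464 m.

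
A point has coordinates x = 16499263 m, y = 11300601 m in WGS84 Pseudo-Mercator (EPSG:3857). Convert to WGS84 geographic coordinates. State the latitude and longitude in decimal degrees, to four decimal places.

lat 70.7004°, lon 148.2154°

R = 6378137 m. λ = x/R = 148.21540130°.
φ = 2·arctan(exp(y/R)) − 90° = 2·arctan(5.88126) − 90° = 70.70039884°.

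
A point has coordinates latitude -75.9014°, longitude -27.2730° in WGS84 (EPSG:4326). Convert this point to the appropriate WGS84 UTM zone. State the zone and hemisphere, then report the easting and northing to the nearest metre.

Zone 26S: E 492577 m, N 1575800 m

Longitude -27.2730° lies in the 6° band [-30°, -24°), giving zone 26; latitude is south of the equator, so 26S.
Zone 26 central meridian λ₀ = 6×26 − 183 = -27°; Δλ = -0.2730°.
Transverse Mercator on WGS84 with k₀ = 0.9996 gives E = 492576.782 m, N = 1575799.545 m.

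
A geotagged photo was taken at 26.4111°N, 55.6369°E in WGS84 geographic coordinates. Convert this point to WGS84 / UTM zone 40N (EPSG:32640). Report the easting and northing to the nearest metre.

Zone 40 central meridian λ₀ = 6×40 − 183 = 57°; Δλ = -1.3631°.
Transverse Mercator on WGS84 with k₀ = 0.9996 gives E = 364054.632 m, N = 2921931.257 m.

E 364055 m, N 2921931 m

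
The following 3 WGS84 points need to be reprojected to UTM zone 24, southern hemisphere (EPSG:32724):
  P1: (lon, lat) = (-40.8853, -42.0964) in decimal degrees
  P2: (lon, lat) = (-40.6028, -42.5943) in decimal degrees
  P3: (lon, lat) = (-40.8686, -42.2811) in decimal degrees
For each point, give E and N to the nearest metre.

UTM zone 24S: λ₀ = -39°, k₀ = 0.9996.
P1 (-42.0964°, -40.8853°) → (344096.919, 5337800.670) m.
P2 (-42.5943°, -40.6028°) → (368500.723, 5282990.890) m.
P3 (-42.2811°, -40.8686°) → (345927.308, 5317322.215) m.

P1: E 344097 m, N 5337801 m; P2: E 368501 m, N 5282991 m; P3: E 345927 m, N 5317322 m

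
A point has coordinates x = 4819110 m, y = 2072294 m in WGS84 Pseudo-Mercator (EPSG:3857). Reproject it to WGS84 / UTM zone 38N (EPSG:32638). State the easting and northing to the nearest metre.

Web Mercator inverse (R = 6378137 m) → φ = 18.29659627°, λ = 43.29080169°.
UTM 38N forward: E = 319343.033 m, N = 2023846.417 m.

E 319343 m, N 2023846 m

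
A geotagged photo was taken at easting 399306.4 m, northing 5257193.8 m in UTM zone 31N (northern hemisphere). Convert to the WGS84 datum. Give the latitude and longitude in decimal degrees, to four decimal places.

Zone 31N: λ₀ = 3°, k₀ = 0.9996, false easting 500000 m.
Meridian distance M = (N − FN)/k₀ = 5259297.5 m.
Inverse transverse Mercator on WGS84 gives φ = 47.46039978°, λ = 1.66400010°.

lat 47.4604°, lon 1.6640°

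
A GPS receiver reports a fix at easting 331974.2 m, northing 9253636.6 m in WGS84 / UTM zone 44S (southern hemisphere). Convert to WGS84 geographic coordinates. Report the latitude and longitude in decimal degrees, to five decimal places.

Zone 44S: λ₀ = 81°, k₀ = 0.9996, false easting 500000 m, false northing 10000000 m.
Meridian distance M = (N − FN)/k₀ = -746662.1 m.
Inverse transverse Mercator on WGS84 gives φ = -6.74990016°, λ = 79.47970012°.

lat -6.74990°, lon 79.47970°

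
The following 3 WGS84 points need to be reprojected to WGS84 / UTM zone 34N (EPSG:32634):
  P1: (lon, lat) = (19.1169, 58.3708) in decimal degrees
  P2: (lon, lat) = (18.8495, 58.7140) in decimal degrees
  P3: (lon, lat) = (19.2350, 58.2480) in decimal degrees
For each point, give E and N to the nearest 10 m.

UTM zone 34N: λ₀ = 21°, k₀ = 0.9996.
P1 (58.3708°, 19.1169°) → (389853.346, 6471535.086) m.
P2 (58.7140°, 18.8495°) → (375439.268, 6510204.496) m.
P3 (58.2480°, 19.2350°) → (396401.842, 6457678.331) m.

P1: E 389850 m, N 6471540 m; P2: E 375440 m, N 6510200 m; P3: E 396400 m, N 6457680 m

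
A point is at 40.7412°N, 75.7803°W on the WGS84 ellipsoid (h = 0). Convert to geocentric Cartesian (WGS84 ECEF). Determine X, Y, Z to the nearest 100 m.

WGS84: a = 6378137 m, e² = 0.006694380; N(φ) = a/√(1−e²sin²φ) = 6387249.889 m.
X = (N+h)·cosφ·cosλ = 1188752.887 m; Y = (N+h)·cosφ·sinλ = -4691122.631 m; Z = (N(1−e²)+h)·sinφ = 4140690.259 m.

X 1188800 m, Y -4691100 m, Z 4140700 m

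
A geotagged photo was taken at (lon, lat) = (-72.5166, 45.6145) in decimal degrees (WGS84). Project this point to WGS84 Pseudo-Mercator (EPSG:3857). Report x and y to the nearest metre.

Web Mercator is spherical with R = a = 6378137 m.
x = R·λ = 6378137 × -1.265653432 = -8072510.986 m.
y = R·ln tan(π/4 + φ/2) = 6378137 × 0.896623313 = 5718786.327 m.

x -8072511 m, y 5718786 m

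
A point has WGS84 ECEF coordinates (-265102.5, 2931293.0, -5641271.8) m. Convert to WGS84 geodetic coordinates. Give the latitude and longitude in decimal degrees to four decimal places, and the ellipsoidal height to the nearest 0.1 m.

lat -62.6048°, lon 95.1677°, h 1606.6 m

λ = atan2(Y, X) = 95.16770061°; p = √(X²+Y²) = 2943256.4 m.
Bowring's method on WGS84 (a = 6378137 m, b = 6356752.314 m) gives φ = -62.60479975°, h = 1606.615 m.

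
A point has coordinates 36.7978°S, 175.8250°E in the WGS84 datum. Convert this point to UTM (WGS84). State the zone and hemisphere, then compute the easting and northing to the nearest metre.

Longitude 175.8250° lies in the 6° band [174°, 180°), giving zone 60; latitude is south of the equator, so 60S.
Zone 60 central meridian λ₀ = 6×60 − 183 = 177°; Δλ = -1.1750°.
Transverse Mercator on WGS84 with k₀ = 0.9996 gives E = 395174.845 m, N = 5926914.067 m.

Zone 60S: E 395175 m, N 5926914 m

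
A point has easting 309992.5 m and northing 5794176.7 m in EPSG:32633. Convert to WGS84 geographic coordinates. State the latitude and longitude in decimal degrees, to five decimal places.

Zone 33N: λ₀ = 15°, k₀ = 0.9996, false easting 500000 m.
Meridian distance M = (N − FN)/k₀ = 5796495.3 m.
Inverse transverse Mercator on WGS84 gives φ = 52.26509979°, λ = 12.21549976°.

lat 52.26510°, lon 12.21550°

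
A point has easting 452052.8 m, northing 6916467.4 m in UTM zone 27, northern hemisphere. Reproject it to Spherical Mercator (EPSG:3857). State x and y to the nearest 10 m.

x -2440890 m, y 8948970 m

Unproject from UTM 27N (λ₀ = -21°) → φ = 62.37649993°, λ = -21.92690085°.
Web Mercator (R = 6378137 m): x = -2440891.437 m, y = 8948974.067 m.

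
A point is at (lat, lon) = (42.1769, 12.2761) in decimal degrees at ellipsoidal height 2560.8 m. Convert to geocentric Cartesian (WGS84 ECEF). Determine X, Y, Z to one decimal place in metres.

X 4627440.9 m, Y 1006923.4 m, Z 4261905.1 m

WGS84: a = 6378137 m, e² = 0.006694380; N(φ) = a/√(1−e²sin²φ) = 6387783.050 m.
X = (N+h)·cosφ·cosλ = 4627440.880 m; Y = (N+h)·cosφ·sinλ = 1006923.436 m; Z = (N(1−e²)+h)·sinφ = 4261905.070 m.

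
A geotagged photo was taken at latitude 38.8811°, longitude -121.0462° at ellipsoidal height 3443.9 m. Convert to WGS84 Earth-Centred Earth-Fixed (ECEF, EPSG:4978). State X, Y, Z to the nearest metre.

X -2565393 m, Y -4261744 m, Z 3984212 m

WGS84: a = 6378137 m, e² = 0.006694380; N(φ) = a/√(1−e²sin²φ) = 6386565.444 m.
X = (N+h)·cosφ·cosλ = -2565393.406 m; Y = (N+h)·cosφ·sinλ = -4261743.855 m; Z = (N(1−e²)+h)·sinφ = 3984212.148 m.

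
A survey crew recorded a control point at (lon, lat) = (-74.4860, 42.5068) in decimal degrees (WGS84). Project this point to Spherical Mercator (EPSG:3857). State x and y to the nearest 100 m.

x -8291700 m, y 5237200 m

Web Mercator is spherical with R = a = 6378137 m.
x = R·λ = 6378137 × -1.300025947 = -8291743.591 m.
y = R·ln tan(π/4 + φ/2) = 6378137 × 0.821117601 = 5237200.553 m.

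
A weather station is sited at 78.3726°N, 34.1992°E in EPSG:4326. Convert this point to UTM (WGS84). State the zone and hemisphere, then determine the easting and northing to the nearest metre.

Zone 37N: E 392101 m, N 8704383 m

Standard formula gives zone 36, but this point is in the Norway/Svalbard exception area, so zone 37N applies.
Zone 37 central meridian λ₀ = 6×37 − 183 = 39°; Δλ = -4.8008°.
Transverse Mercator on WGS84 with k₀ = 0.9996 gives E = 392100.849 m, N = 8704382.955 m.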